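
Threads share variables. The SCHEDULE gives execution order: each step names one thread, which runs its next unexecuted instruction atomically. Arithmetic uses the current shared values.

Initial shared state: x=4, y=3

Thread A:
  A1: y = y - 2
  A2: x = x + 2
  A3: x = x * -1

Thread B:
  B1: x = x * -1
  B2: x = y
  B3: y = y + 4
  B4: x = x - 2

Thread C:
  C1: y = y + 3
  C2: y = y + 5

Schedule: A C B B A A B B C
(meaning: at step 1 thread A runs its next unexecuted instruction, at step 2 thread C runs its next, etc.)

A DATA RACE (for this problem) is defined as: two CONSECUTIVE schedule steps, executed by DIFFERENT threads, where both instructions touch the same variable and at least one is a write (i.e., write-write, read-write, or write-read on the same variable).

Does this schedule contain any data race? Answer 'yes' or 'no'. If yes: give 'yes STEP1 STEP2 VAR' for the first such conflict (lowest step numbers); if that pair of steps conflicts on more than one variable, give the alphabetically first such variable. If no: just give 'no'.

Answer: yes 1 2 y

Derivation:
Steps 1,2: A(y = y - 2) vs C(y = y + 3). RACE on y (W-W).
Steps 2,3: C(r=y,w=y) vs B(r=x,w=x). No conflict.
Steps 3,4: same thread (B). No race.
Steps 4,5: B(x = y) vs A(x = x + 2). RACE on x (W-W).
Steps 5,6: same thread (A). No race.
Steps 6,7: A(r=x,w=x) vs B(r=y,w=y). No conflict.
Steps 7,8: same thread (B). No race.
Steps 8,9: B(r=x,w=x) vs C(r=y,w=y). No conflict.
First conflict at steps 1,2.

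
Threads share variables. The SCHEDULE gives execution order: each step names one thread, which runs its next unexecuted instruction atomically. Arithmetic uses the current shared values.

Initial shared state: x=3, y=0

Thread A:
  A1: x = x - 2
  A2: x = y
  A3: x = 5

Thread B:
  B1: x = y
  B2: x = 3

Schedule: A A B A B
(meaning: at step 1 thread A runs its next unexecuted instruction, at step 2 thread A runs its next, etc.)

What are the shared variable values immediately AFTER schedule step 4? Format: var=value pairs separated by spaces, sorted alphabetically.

Step 1: thread A executes A1 (x = x - 2). Shared: x=1 y=0. PCs: A@1 B@0
Step 2: thread A executes A2 (x = y). Shared: x=0 y=0. PCs: A@2 B@0
Step 3: thread B executes B1 (x = y). Shared: x=0 y=0. PCs: A@2 B@1
Step 4: thread A executes A3 (x = 5). Shared: x=5 y=0. PCs: A@3 B@1

Answer: x=5 y=0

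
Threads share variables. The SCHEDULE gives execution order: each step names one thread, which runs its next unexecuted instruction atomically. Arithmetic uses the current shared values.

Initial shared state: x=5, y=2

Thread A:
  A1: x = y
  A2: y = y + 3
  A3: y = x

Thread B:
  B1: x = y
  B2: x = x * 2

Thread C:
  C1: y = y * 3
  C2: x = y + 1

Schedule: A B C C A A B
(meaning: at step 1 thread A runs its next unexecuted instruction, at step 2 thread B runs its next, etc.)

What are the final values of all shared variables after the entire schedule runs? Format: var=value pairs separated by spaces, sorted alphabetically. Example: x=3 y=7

Answer: x=14 y=7

Derivation:
Step 1: thread A executes A1 (x = y). Shared: x=2 y=2. PCs: A@1 B@0 C@0
Step 2: thread B executes B1 (x = y). Shared: x=2 y=2. PCs: A@1 B@1 C@0
Step 3: thread C executes C1 (y = y * 3). Shared: x=2 y=6. PCs: A@1 B@1 C@1
Step 4: thread C executes C2 (x = y + 1). Shared: x=7 y=6. PCs: A@1 B@1 C@2
Step 5: thread A executes A2 (y = y + 3). Shared: x=7 y=9. PCs: A@2 B@1 C@2
Step 6: thread A executes A3 (y = x). Shared: x=7 y=7. PCs: A@3 B@1 C@2
Step 7: thread B executes B2 (x = x * 2). Shared: x=14 y=7. PCs: A@3 B@2 C@2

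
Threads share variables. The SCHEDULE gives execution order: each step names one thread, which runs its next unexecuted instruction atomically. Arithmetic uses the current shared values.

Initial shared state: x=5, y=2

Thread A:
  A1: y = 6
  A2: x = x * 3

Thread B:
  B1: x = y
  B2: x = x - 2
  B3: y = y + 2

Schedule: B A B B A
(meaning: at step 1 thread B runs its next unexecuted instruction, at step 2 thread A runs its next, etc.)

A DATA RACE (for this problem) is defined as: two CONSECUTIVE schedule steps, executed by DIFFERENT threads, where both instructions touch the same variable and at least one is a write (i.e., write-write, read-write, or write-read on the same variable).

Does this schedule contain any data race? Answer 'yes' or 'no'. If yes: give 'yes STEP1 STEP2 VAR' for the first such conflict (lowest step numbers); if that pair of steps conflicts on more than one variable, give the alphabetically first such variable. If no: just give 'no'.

Steps 1,2: B(x = y) vs A(y = 6). RACE on y (R-W).
Steps 2,3: A(r=-,w=y) vs B(r=x,w=x). No conflict.
Steps 3,4: same thread (B). No race.
Steps 4,5: B(r=y,w=y) vs A(r=x,w=x). No conflict.
First conflict at steps 1,2.

Answer: yes 1 2 y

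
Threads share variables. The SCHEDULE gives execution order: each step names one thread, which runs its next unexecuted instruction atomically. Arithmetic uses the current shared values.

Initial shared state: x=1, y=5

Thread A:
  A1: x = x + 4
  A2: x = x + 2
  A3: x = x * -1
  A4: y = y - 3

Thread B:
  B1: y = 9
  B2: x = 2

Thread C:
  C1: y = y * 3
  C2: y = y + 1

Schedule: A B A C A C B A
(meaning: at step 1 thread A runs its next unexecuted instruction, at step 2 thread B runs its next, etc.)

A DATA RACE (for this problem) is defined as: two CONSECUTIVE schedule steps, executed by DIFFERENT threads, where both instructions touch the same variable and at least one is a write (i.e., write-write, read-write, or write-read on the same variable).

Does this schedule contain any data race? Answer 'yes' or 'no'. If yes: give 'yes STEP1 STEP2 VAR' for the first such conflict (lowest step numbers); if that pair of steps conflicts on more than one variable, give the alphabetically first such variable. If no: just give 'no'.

Steps 1,2: A(r=x,w=x) vs B(r=-,w=y). No conflict.
Steps 2,3: B(r=-,w=y) vs A(r=x,w=x). No conflict.
Steps 3,4: A(r=x,w=x) vs C(r=y,w=y). No conflict.
Steps 4,5: C(r=y,w=y) vs A(r=x,w=x). No conflict.
Steps 5,6: A(r=x,w=x) vs C(r=y,w=y). No conflict.
Steps 6,7: C(r=y,w=y) vs B(r=-,w=x). No conflict.
Steps 7,8: B(r=-,w=x) vs A(r=y,w=y). No conflict.

Answer: no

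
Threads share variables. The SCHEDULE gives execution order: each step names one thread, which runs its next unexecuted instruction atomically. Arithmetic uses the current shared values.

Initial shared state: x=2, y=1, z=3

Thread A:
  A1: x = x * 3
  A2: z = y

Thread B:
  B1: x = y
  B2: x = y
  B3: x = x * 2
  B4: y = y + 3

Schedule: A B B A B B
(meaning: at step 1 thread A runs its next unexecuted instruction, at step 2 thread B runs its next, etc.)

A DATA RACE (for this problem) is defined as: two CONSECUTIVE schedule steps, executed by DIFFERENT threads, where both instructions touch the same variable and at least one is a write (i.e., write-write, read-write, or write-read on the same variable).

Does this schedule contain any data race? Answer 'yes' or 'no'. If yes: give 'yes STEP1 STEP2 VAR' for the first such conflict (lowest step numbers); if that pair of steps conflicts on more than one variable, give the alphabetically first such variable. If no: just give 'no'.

Steps 1,2: A(x = x * 3) vs B(x = y). RACE on x (W-W).
Steps 2,3: same thread (B). No race.
Steps 3,4: B(r=y,w=x) vs A(r=y,w=z). No conflict.
Steps 4,5: A(r=y,w=z) vs B(r=x,w=x). No conflict.
Steps 5,6: same thread (B). No race.
First conflict at steps 1,2.

Answer: yes 1 2 x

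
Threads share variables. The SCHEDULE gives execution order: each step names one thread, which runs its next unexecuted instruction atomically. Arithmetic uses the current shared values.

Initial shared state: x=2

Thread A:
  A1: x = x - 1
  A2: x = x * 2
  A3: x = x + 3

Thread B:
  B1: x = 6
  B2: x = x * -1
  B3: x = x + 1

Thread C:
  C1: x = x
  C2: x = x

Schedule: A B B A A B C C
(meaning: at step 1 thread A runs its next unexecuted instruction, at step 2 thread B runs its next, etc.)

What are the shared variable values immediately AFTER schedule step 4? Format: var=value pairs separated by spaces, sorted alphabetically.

Answer: x=-12

Derivation:
Step 1: thread A executes A1 (x = x - 1). Shared: x=1. PCs: A@1 B@0 C@0
Step 2: thread B executes B1 (x = 6). Shared: x=6. PCs: A@1 B@1 C@0
Step 3: thread B executes B2 (x = x * -1). Shared: x=-6. PCs: A@1 B@2 C@0
Step 4: thread A executes A2 (x = x * 2). Shared: x=-12. PCs: A@2 B@2 C@0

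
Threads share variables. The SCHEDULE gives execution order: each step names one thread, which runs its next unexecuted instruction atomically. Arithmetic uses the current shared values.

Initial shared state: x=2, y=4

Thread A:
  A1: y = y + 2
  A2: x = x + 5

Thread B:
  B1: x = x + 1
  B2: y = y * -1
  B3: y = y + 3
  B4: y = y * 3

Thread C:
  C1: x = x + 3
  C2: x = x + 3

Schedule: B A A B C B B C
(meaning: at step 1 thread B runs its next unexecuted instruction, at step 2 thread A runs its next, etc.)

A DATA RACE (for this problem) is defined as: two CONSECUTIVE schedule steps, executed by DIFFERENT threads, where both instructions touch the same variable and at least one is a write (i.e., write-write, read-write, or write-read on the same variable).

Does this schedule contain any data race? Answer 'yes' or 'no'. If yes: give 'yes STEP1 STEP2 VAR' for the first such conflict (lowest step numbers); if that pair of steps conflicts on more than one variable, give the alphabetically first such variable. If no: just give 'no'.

Steps 1,2: B(r=x,w=x) vs A(r=y,w=y). No conflict.
Steps 2,3: same thread (A). No race.
Steps 3,4: A(r=x,w=x) vs B(r=y,w=y). No conflict.
Steps 4,5: B(r=y,w=y) vs C(r=x,w=x). No conflict.
Steps 5,6: C(r=x,w=x) vs B(r=y,w=y). No conflict.
Steps 6,7: same thread (B). No race.
Steps 7,8: B(r=y,w=y) vs C(r=x,w=x). No conflict.

Answer: no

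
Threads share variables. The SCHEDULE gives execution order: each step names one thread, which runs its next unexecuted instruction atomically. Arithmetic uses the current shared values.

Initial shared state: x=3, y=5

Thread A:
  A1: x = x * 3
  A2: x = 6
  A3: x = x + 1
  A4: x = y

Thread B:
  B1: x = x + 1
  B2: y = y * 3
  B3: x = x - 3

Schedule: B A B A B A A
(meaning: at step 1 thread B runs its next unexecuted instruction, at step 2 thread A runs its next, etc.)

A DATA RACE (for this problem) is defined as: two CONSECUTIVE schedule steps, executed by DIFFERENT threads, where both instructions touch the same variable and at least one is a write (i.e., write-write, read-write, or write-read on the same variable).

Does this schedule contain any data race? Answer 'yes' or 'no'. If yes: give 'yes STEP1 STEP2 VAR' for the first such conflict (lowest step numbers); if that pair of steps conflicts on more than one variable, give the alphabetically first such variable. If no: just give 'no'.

Steps 1,2: B(x = x + 1) vs A(x = x * 3). RACE on x (W-W).
Steps 2,3: A(r=x,w=x) vs B(r=y,w=y). No conflict.
Steps 3,4: B(r=y,w=y) vs A(r=-,w=x). No conflict.
Steps 4,5: A(x = 6) vs B(x = x - 3). RACE on x (W-W).
Steps 5,6: B(x = x - 3) vs A(x = x + 1). RACE on x (W-W).
Steps 6,7: same thread (A). No race.
First conflict at steps 1,2.

Answer: yes 1 2 x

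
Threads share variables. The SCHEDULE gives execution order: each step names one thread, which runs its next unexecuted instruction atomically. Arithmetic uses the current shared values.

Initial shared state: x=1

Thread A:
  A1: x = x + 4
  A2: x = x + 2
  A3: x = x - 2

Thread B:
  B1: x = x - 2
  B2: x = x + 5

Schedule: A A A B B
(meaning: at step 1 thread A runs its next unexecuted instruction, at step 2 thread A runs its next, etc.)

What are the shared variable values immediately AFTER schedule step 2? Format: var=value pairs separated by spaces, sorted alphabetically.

Answer: x=7

Derivation:
Step 1: thread A executes A1 (x = x + 4). Shared: x=5. PCs: A@1 B@0
Step 2: thread A executes A2 (x = x + 2). Shared: x=7. PCs: A@2 B@0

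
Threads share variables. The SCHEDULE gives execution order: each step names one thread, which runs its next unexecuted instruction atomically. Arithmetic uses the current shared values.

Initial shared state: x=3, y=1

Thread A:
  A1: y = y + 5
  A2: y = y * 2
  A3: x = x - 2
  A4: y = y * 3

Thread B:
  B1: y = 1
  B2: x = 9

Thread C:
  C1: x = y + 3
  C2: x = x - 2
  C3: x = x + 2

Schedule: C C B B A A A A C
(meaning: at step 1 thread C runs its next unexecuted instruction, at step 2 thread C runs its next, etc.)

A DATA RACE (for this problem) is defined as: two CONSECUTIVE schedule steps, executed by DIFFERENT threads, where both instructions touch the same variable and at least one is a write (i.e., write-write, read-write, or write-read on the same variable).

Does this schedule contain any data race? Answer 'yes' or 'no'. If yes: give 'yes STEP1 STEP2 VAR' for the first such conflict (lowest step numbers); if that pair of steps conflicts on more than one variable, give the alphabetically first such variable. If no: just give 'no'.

Steps 1,2: same thread (C). No race.
Steps 2,3: C(r=x,w=x) vs B(r=-,w=y). No conflict.
Steps 3,4: same thread (B). No race.
Steps 4,5: B(r=-,w=x) vs A(r=y,w=y). No conflict.
Steps 5,6: same thread (A). No race.
Steps 6,7: same thread (A). No race.
Steps 7,8: same thread (A). No race.
Steps 8,9: A(r=y,w=y) vs C(r=x,w=x). No conflict.

Answer: no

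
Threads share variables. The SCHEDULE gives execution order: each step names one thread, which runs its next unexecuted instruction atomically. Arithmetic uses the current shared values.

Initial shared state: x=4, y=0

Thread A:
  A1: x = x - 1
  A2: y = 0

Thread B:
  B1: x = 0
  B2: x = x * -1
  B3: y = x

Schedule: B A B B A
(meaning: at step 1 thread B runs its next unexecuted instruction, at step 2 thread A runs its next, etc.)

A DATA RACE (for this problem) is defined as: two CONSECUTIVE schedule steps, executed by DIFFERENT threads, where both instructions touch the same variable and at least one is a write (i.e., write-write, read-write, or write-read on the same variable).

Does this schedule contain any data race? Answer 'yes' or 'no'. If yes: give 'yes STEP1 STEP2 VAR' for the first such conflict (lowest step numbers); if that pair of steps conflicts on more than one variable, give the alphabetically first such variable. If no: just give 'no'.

Answer: yes 1 2 x

Derivation:
Steps 1,2: B(x = 0) vs A(x = x - 1). RACE on x (W-W).
Steps 2,3: A(x = x - 1) vs B(x = x * -1). RACE on x (W-W).
Steps 3,4: same thread (B). No race.
Steps 4,5: B(y = x) vs A(y = 0). RACE on y (W-W).
First conflict at steps 1,2.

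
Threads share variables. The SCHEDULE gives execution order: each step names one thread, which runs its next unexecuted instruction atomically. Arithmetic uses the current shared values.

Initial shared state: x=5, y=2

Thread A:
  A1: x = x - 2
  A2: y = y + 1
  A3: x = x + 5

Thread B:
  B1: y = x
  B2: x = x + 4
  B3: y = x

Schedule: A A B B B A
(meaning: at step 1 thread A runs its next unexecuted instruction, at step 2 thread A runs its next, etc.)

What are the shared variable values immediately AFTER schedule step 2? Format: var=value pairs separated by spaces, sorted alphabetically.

Step 1: thread A executes A1 (x = x - 2). Shared: x=3 y=2. PCs: A@1 B@0
Step 2: thread A executes A2 (y = y + 1). Shared: x=3 y=3. PCs: A@2 B@0

Answer: x=3 y=3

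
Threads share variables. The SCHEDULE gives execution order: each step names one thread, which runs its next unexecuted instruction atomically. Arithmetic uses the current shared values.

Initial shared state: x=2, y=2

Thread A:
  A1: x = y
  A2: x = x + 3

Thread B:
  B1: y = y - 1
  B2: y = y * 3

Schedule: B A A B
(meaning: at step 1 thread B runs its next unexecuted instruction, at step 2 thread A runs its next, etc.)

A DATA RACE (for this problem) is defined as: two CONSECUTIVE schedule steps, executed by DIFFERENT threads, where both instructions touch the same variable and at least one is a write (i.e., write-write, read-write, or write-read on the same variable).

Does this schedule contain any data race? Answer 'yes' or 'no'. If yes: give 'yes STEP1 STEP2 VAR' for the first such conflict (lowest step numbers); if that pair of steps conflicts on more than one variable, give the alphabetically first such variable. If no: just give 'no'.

Answer: yes 1 2 y

Derivation:
Steps 1,2: B(y = y - 1) vs A(x = y). RACE on y (W-R).
Steps 2,3: same thread (A). No race.
Steps 3,4: A(r=x,w=x) vs B(r=y,w=y). No conflict.
First conflict at steps 1,2.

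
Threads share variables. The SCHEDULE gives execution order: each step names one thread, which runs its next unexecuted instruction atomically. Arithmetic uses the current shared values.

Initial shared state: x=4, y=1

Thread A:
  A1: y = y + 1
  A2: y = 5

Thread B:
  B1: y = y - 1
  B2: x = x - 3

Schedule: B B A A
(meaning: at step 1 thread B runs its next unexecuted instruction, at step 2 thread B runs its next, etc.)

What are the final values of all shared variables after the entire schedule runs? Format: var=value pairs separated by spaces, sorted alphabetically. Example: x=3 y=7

Step 1: thread B executes B1 (y = y - 1). Shared: x=4 y=0. PCs: A@0 B@1
Step 2: thread B executes B2 (x = x - 3). Shared: x=1 y=0. PCs: A@0 B@2
Step 3: thread A executes A1 (y = y + 1). Shared: x=1 y=1. PCs: A@1 B@2
Step 4: thread A executes A2 (y = 5). Shared: x=1 y=5. PCs: A@2 B@2

Answer: x=1 y=5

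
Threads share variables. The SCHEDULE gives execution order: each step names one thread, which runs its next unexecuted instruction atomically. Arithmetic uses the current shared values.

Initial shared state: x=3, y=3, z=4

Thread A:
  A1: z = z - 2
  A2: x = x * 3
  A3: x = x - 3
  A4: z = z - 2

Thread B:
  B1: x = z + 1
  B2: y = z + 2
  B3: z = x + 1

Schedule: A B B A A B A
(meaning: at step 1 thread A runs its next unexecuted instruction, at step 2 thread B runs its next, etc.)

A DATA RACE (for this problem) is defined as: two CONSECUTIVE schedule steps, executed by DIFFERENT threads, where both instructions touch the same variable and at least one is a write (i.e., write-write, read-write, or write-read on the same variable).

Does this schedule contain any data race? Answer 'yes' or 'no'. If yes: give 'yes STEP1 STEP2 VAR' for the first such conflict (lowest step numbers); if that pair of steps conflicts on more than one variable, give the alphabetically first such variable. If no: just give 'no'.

Answer: yes 1 2 z

Derivation:
Steps 1,2: A(z = z - 2) vs B(x = z + 1). RACE on z (W-R).
Steps 2,3: same thread (B). No race.
Steps 3,4: B(r=z,w=y) vs A(r=x,w=x). No conflict.
Steps 4,5: same thread (A). No race.
Steps 5,6: A(x = x - 3) vs B(z = x + 1). RACE on x (W-R).
Steps 6,7: B(z = x + 1) vs A(z = z - 2). RACE on z (W-W).
First conflict at steps 1,2.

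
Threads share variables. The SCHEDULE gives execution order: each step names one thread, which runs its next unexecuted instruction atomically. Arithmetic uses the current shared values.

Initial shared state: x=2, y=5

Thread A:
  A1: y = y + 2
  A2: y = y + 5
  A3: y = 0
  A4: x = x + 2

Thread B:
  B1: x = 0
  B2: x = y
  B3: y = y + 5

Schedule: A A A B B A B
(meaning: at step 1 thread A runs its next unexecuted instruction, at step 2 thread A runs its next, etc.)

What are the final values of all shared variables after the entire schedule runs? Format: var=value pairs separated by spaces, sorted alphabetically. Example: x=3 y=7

Step 1: thread A executes A1 (y = y + 2). Shared: x=2 y=7. PCs: A@1 B@0
Step 2: thread A executes A2 (y = y + 5). Shared: x=2 y=12. PCs: A@2 B@0
Step 3: thread A executes A3 (y = 0). Shared: x=2 y=0. PCs: A@3 B@0
Step 4: thread B executes B1 (x = 0). Shared: x=0 y=0. PCs: A@3 B@1
Step 5: thread B executes B2 (x = y). Shared: x=0 y=0. PCs: A@3 B@2
Step 6: thread A executes A4 (x = x + 2). Shared: x=2 y=0. PCs: A@4 B@2
Step 7: thread B executes B3 (y = y + 5). Shared: x=2 y=5. PCs: A@4 B@3

Answer: x=2 y=5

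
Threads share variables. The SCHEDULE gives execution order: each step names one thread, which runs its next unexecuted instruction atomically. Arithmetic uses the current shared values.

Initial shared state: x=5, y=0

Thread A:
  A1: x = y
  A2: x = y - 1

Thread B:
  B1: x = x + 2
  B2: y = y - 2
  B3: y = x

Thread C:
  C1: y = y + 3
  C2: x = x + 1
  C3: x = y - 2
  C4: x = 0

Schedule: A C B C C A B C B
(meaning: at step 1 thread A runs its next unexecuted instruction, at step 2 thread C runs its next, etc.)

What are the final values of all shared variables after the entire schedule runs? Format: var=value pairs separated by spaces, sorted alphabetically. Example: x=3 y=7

Answer: x=0 y=0

Derivation:
Step 1: thread A executes A1 (x = y). Shared: x=0 y=0. PCs: A@1 B@0 C@0
Step 2: thread C executes C1 (y = y + 3). Shared: x=0 y=3. PCs: A@1 B@0 C@1
Step 3: thread B executes B1 (x = x + 2). Shared: x=2 y=3. PCs: A@1 B@1 C@1
Step 4: thread C executes C2 (x = x + 1). Shared: x=3 y=3. PCs: A@1 B@1 C@2
Step 5: thread C executes C3 (x = y - 2). Shared: x=1 y=3. PCs: A@1 B@1 C@3
Step 6: thread A executes A2 (x = y - 1). Shared: x=2 y=3. PCs: A@2 B@1 C@3
Step 7: thread B executes B2 (y = y - 2). Shared: x=2 y=1. PCs: A@2 B@2 C@3
Step 8: thread C executes C4 (x = 0). Shared: x=0 y=1. PCs: A@2 B@2 C@4
Step 9: thread B executes B3 (y = x). Shared: x=0 y=0. PCs: A@2 B@3 C@4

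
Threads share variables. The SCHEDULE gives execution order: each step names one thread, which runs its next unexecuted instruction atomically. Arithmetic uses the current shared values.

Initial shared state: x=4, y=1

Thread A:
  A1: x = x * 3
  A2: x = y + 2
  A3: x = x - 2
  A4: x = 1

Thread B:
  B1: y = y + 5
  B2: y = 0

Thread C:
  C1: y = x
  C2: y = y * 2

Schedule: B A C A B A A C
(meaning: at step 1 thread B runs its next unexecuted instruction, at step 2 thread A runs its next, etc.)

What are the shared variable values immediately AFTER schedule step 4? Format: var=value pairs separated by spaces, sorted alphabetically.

Answer: x=14 y=12

Derivation:
Step 1: thread B executes B1 (y = y + 5). Shared: x=4 y=6. PCs: A@0 B@1 C@0
Step 2: thread A executes A1 (x = x * 3). Shared: x=12 y=6. PCs: A@1 B@1 C@0
Step 3: thread C executes C1 (y = x). Shared: x=12 y=12. PCs: A@1 B@1 C@1
Step 4: thread A executes A2 (x = y + 2). Shared: x=14 y=12. PCs: A@2 B@1 C@1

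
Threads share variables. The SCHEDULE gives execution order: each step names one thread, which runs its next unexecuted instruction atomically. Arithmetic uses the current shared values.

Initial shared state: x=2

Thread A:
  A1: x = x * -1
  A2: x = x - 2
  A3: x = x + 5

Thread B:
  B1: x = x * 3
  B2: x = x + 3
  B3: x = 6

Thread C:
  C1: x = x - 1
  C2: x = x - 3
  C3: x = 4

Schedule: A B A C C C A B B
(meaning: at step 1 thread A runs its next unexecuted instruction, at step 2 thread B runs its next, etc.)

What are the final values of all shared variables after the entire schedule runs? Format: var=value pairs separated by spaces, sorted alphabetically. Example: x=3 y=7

Answer: x=6

Derivation:
Step 1: thread A executes A1 (x = x * -1). Shared: x=-2. PCs: A@1 B@0 C@0
Step 2: thread B executes B1 (x = x * 3). Shared: x=-6. PCs: A@1 B@1 C@0
Step 3: thread A executes A2 (x = x - 2). Shared: x=-8. PCs: A@2 B@1 C@0
Step 4: thread C executes C1 (x = x - 1). Shared: x=-9. PCs: A@2 B@1 C@1
Step 5: thread C executes C2 (x = x - 3). Shared: x=-12. PCs: A@2 B@1 C@2
Step 6: thread C executes C3 (x = 4). Shared: x=4. PCs: A@2 B@1 C@3
Step 7: thread A executes A3 (x = x + 5). Shared: x=9. PCs: A@3 B@1 C@3
Step 8: thread B executes B2 (x = x + 3). Shared: x=12. PCs: A@3 B@2 C@3
Step 9: thread B executes B3 (x = 6). Shared: x=6. PCs: A@3 B@3 C@3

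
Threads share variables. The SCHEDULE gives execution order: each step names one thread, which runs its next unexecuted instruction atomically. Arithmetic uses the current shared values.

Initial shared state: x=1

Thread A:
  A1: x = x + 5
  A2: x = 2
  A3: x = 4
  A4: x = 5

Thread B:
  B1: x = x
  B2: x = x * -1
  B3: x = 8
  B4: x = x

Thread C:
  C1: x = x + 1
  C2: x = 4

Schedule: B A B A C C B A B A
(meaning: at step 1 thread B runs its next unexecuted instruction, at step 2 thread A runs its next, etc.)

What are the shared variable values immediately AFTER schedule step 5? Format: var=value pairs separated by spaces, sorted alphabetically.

Answer: x=3

Derivation:
Step 1: thread B executes B1 (x = x). Shared: x=1. PCs: A@0 B@1 C@0
Step 2: thread A executes A1 (x = x + 5). Shared: x=6. PCs: A@1 B@1 C@0
Step 3: thread B executes B2 (x = x * -1). Shared: x=-6. PCs: A@1 B@2 C@0
Step 4: thread A executes A2 (x = 2). Shared: x=2. PCs: A@2 B@2 C@0
Step 5: thread C executes C1 (x = x + 1). Shared: x=3. PCs: A@2 B@2 C@1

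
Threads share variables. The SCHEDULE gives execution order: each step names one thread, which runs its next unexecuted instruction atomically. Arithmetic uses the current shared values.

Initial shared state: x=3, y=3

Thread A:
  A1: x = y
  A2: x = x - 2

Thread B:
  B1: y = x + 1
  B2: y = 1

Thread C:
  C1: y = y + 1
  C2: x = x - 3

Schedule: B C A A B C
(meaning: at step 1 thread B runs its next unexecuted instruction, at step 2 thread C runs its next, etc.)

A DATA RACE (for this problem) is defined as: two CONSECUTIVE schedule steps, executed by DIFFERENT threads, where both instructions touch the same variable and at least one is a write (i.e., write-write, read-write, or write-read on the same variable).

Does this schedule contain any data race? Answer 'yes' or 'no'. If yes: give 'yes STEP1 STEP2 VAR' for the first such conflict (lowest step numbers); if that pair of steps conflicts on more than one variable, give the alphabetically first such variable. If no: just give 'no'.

Steps 1,2: B(y = x + 1) vs C(y = y + 1). RACE on y (W-W).
Steps 2,3: C(y = y + 1) vs A(x = y). RACE on y (W-R).
Steps 3,4: same thread (A). No race.
Steps 4,5: A(r=x,w=x) vs B(r=-,w=y). No conflict.
Steps 5,6: B(r=-,w=y) vs C(r=x,w=x). No conflict.
First conflict at steps 1,2.

Answer: yes 1 2 y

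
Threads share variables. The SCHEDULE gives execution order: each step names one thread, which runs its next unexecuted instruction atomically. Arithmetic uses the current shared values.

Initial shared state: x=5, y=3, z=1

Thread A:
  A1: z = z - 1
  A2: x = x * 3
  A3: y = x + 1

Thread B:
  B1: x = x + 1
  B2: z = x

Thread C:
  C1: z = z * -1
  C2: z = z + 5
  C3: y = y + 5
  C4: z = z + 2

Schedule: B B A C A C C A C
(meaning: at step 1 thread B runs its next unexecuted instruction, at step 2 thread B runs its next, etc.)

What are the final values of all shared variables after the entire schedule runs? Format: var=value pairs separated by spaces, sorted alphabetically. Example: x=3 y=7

Answer: x=18 y=19 z=2

Derivation:
Step 1: thread B executes B1 (x = x + 1). Shared: x=6 y=3 z=1. PCs: A@0 B@1 C@0
Step 2: thread B executes B2 (z = x). Shared: x=6 y=3 z=6. PCs: A@0 B@2 C@0
Step 3: thread A executes A1 (z = z - 1). Shared: x=6 y=3 z=5. PCs: A@1 B@2 C@0
Step 4: thread C executes C1 (z = z * -1). Shared: x=6 y=3 z=-5. PCs: A@1 B@2 C@1
Step 5: thread A executes A2 (x = x * 3). Shared: x=18 y=3 z=-5. PCs: A@2 B@2 C@1
Step 6: thread C executes C2 (z = z + 5). Shared: x=18 y=3 z=0. PCs: A@2 B@2 C@2
Step 7: thread C executes C3 (y = y + 5). Shared: x=18 y=8 z=0. PCs: A@2 B@2 C@3
Step 8: thread A executes A3 (y = x + 1). Shared: x=18 y=19 z=0. PCs: A@3 B@2 C@3
Step 9: thread C executes C4 (z = z + 2). Shared: x=18 y=19 z=2. PCs: A@3 B@2 C@4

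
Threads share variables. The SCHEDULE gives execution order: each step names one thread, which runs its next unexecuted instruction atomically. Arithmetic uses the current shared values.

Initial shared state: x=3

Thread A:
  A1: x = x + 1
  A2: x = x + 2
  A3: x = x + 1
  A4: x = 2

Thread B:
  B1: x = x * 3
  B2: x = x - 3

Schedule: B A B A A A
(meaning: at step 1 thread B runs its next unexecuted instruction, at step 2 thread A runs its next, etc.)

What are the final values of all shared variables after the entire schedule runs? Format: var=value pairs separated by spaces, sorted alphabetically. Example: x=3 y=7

Answer: x=2

Derivation:
Step 1: thread B executes B1 (x = x * 3). Shared: x=9. PCs: A@0 B@1
Step 2: thread A executes A1 (x = x + 1). Shared: x=10. PCs: A@1 B@1
Step 3: thread B executes B2 (x = x - 3). Shared: x=7. PCs: A@1 B@2
Step 4: thread A executes A2 (x = x + 2). Shared: x=9. PCs: A@2 B@2
Step 5: thread A executes A3 (x = x + 1). Shared: x=10. PCs: A@3 B@2
Step 6: thread A executes A4 (x = 2). Shared: x=2. PCs: A@4 B@2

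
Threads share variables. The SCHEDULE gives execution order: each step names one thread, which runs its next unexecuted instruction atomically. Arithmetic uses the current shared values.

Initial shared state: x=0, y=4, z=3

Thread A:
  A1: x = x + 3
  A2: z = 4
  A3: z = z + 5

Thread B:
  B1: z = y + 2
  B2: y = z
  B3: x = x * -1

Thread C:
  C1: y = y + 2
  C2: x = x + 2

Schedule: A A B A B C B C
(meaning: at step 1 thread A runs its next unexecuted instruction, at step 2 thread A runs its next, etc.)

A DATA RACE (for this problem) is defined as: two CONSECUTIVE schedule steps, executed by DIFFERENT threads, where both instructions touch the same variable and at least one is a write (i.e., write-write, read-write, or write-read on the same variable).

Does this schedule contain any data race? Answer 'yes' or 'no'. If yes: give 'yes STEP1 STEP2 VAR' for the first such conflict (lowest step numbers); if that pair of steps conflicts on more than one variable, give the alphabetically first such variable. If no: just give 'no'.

Answer: yes 2 3 z

Derivation:
Steps 1,2: same thread (A). No race.
Steps 2,3: A(z = 4) vs B(z = y + 2). RACE on z (W-W).
Steps 3,4: B(z = y + 2) vs A(z = z + 5). RACE on z (W-W).
Steps 4,5: A(z = z + 5) vs B(y = z). RACE on z (W-R).
Steps 5,6: B(y = z) vs C(y = y + 2). RACE on y (W-W).
Steps 6,7: C(r=y,w=y) vs B(r=x,w=x). No conflict.
Steps 7,8: B(x = x * -1) vs C(x = x + 2). RACE on x (W-W).
First conflict at steps 2,3.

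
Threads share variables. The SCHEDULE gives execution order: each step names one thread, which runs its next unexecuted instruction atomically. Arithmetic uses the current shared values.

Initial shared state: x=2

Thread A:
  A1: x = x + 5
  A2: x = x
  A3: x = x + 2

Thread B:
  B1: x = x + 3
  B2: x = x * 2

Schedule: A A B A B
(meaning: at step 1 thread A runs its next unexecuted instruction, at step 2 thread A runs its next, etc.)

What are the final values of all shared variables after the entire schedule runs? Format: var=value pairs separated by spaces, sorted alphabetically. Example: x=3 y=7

Answer: x=24

Derivation:
Step 1: thread A executes A1 (x = x + 5). Shared: x=7. PCs: A@1 B@0
Step 2: thread A executes A2 (x = x). Shared: x=7. PCs: A@2 B@0
Step 3: thread B executes B1 (x = x + 3). Shared: x=10. PCs: A@2 B@1
Step 4: thread A executes A3 (x = x + 2). Shared: x=12. PCs: A@3 B@1
Step 5: thread B executes B2 (x = x * 2). Shared: x=24. PCs: A@3 B@2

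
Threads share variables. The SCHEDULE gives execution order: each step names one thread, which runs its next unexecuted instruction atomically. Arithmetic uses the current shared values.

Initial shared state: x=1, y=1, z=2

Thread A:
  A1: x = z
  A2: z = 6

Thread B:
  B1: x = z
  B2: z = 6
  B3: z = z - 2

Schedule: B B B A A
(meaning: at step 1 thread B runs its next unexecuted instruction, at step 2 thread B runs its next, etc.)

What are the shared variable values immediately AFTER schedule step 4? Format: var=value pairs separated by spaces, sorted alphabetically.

Step 1: thread B executes B1 (x = z). Shared: x=2 y=1 z=2. PCs: A@0 B@1
Step 2: thread B executes B2 (z = 6). Shared: x=2 y=1 z=6. PCs: A@0 B@2
Step 3: thread B executes B3 (z = z - 2). Shared: x=2 y=1 z=4. PCs: A@0 B@3
Step 4: thread A executes A1 (x = z). Shared: x=4 y=1 z=4. PCs: A@1 B@3

Answer: x=4 y=1 z=4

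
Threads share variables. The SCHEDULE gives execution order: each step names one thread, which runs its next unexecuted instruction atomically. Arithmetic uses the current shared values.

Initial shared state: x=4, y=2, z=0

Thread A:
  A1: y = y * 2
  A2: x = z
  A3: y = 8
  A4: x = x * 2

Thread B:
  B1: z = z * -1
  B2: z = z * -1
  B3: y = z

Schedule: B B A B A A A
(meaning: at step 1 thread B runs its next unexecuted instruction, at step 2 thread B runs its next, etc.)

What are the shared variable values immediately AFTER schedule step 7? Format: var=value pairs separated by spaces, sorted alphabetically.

Answer: x=0 y=8 z=0

Derivation:
Step 1: thread B executes B1 (z = z * -1). Shared: x=4 y=2 z=0. PCs: A@0 B@1
Step 2: thread B executes B2 (z = z * -1). Shared: x=4 y=2 z=0. PCs: A@0 B@2
Step 3: thread A executes A1 (y = y * 2). Shared: x=4 y=4 z=0. PCs: A@1 B@2
Step 4: thread B executes B3 (y = z). Shared: x=4 y=0 z=0. PCs: A@1 B@3
Step 5: thread A executes A2 (x = z). Shared: x=0 y=0 z=0. PCs: A@2 B@3
Step 6: thread A executes A3 (y = 8). Shared: x=0 y=8 z=0. PCs: A@3 B@3
Step 7: thread A executes A4 (x = x * 2). Shared: x=0 y=8 z=0. PCs: A@4 B@3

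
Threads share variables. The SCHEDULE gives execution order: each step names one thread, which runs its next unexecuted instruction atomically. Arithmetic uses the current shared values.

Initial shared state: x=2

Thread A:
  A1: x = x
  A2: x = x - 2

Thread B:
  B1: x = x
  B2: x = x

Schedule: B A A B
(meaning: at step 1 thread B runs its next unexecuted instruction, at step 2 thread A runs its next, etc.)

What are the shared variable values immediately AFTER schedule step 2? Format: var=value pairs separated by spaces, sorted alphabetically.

Step 1: thread B executes B1 (x = x). Shared: x=2. PCs: A@0 B@1
Step 2: thread A executes A1 (x = x). Shared: x=2. PCs: A@1 B@1

Answer: x=2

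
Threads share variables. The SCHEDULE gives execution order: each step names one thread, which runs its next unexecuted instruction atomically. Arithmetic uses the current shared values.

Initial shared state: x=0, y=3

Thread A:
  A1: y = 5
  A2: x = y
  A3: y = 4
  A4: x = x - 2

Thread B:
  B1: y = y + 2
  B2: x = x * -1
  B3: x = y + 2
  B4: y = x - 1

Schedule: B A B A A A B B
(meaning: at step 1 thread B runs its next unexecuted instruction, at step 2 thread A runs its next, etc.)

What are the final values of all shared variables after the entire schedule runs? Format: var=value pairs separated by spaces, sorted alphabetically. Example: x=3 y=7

Answer: x=6 y=5

Derivation:
Step 1: thread B executes B1 (y = y + 2). Shared: x=0 y=5. PCs: A@0 B@1
Step 2: thread A executes A1 (y = 5). Shared: x=0 y=5. PCs: A@1 B@1
Step 3: thread B executes B2 (x = x * -1). Shared: x=0 y=5. PCs: A@1 B@2
Step 4: thread A executes A2 (x = y). Shared: x=5 y=5. PCs: A@2 B@2
Step 5: thread A executes A3 (y = 4). Shared: x=5 y=4. PCs: A@3 B@2
Step 6: thread A executes A4 (x = x - 2). Shared: x=3 y=4. PCs: A@4 B@2
Step 7: thread B executes B3 (x = y + 2). Shared: x=6 y=4. PCs: A@4 B@3
Step 8: thread B executes B4 (y = x - 1). Shared: x=6 y=5. PCs: A@4 B@4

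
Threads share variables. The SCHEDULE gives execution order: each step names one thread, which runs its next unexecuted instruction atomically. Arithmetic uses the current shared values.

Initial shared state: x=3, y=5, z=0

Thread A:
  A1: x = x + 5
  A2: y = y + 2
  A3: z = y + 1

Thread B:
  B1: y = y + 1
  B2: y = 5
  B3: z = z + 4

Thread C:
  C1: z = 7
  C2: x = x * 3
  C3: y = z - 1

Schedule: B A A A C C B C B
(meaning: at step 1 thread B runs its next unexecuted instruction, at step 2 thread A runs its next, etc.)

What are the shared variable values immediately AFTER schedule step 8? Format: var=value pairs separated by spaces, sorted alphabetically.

Step 1: thread B executes B1 (y = y + 1). Shared: x=3 y=6 z=0. PCs: A@0 B@1 C@0
Step 2: thread A executes A1 (x = x + 5). Shared: x=8 y=6 z=0. PCs: A@1 B@1 C@0
Step 3: thread A executes A2 (y = y + 2). Shared: x=8 y=8 z=0. PCs: A@2 B@1 C@0
Step 4: thread A executes A3 (z = y + 1). Shared: x=8 y=8 z=9. PCs: A@3 B@1 C@0
Step 5: thread C executes C1 (z = 7). Shared: x=8 y=8 z=7. PCs: A@3 B@1 C@1
Step 6: thread C executes C2 (x = x * 3). Shared: x=24 y=8 z=7. PCs: A@3 B@1 C@2
Step 7: thread B executes B2 (y = 5). Shared: x=24 y=5 z=7. PCs: A@3 B@2 C@2
Step 8: thread C executes C3 (y = z - 1). Shared: x=24 y=6 z=7. PCs: A@3 B@2 C@3

Answer: x=24 y=6 z=7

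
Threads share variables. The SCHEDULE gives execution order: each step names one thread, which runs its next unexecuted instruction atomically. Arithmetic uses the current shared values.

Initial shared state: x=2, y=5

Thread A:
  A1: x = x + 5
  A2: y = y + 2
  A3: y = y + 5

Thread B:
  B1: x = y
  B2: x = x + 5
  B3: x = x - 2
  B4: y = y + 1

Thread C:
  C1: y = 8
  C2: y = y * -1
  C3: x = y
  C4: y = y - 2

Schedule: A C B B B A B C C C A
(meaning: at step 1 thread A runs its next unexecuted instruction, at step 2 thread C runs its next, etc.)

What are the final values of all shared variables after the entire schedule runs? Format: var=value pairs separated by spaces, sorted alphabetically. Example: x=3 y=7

Answer: x=-11 y=-8

Derivation:
Step 1: thread A executes A1 (x = x + 5). Shared: x=7 y=5. PCs: A@1 B@0 C@0
Step 2: thread C executes C1 (y = 8). Shared: x=7 y=8. PCs: A@1 B@0 C@1
Step 3: thread B executes B1 (x = y). Shared: x=8 y=8. PCs: A@1 B@1 C@1
Step 4: thread B executes B2 (x = x + 5). Shared: x=13 y=8. PCs: A@1 B@2 C@1
Step 5: thread B executes B3 (x = x - 2). Shared: x=11 y=8. PCs: A@1 B@3 C@1
Step 6: thread A executes A2 (y = y + 2). Shared: x=11 y=10. PCs: A@2 B@3 C@1
Step 7: thread B executes B4 (y = y + 1). Shared: x=11 y=11. PCs: A@2 B@4 C@1
Step 8: thread C executes C2 (y = y * -1). Shared: x=11 y=-11. PCs: A@2 B@4 C@2
Step 9: thread C executes C3 (x = y). Shared: x=-11 y=-11. PCs: A@2 B@4 C@3
Step 10: thread C executes C4 (y = y - 2). Shared: x=-11 y=-13. PCs: A@2 B@4 C@4
Step 11: thread A executes A3 (y = y + 5). Shared: x=-11 y=-8. PCs: A@3 B@4 C@4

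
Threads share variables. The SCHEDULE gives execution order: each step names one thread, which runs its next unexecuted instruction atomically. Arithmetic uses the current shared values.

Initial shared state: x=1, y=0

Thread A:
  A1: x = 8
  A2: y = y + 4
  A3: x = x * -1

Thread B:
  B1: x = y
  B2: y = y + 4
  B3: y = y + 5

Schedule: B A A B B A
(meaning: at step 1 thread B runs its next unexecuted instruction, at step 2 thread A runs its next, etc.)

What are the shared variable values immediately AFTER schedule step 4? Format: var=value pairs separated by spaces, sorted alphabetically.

Step 1: thread B executes B1 (x = y). Shared: x=0 y=0. PCs: A@0 B@1
Step 2: thread A executes A1 (x = 8). Shared: x=8 y=0. PCs: A@1 B@1
Step 3: thread A executes A2 (y = y + 4). Shared: x=8 y=4. PCs: A@2 B@1
Step 4: thread B executes B2 (y = y + 4). Shared: x=8 y=8. PCs: A@2 B@2

Answer: x=8 y=8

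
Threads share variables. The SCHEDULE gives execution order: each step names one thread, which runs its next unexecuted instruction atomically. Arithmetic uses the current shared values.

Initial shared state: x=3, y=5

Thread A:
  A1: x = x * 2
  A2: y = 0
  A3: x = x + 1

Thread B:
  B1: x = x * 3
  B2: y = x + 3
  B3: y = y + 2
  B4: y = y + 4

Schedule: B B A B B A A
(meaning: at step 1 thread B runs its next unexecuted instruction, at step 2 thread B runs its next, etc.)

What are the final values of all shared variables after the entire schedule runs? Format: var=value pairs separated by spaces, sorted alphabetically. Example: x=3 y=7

Step 1: thread B executes B1 (x = x * 3). Shared: x=9 y=5. PCs: A@0 B@1
Step 2: thread B executes B2 (y = x + 3). Shared: x=9 y=12. PCs: A@0 B@2
Step 3: thread A executes A1 (x = x * 2). Shared: x=18 y=12. PCs: A@1 B@2
Step 4: thread B executes B3 (y = y + 2). Shared: x=18 y=14. PCs: A@1 B@3
Step 5: thread B executes B4 (y = y + 4). Shared: x=18 y=18. PCs: A@1 B@4
Step 6: thread A executes A2 (y = 0). Shared: x=18 y=0. PCs: A@2 B@4
Step 7: thread A executes A3 (x = x + 1). Shared: x=19 y=0. PCs: A@3 B@4

Answer: x=19 y=0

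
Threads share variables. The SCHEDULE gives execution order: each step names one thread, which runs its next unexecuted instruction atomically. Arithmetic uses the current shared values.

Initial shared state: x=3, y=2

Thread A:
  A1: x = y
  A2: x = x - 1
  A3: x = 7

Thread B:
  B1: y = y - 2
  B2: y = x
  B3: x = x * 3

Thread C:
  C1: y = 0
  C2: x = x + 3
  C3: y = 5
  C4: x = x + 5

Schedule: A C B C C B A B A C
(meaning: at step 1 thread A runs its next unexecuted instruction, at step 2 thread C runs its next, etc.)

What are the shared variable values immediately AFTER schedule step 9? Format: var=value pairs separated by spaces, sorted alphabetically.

Step 1: thread A executes A1 (x = y). Shared: x=2 y=2. PCs: A@1 B@0 C@0
Step 2: thread C executes C1 (y = 0). Shared: x=2 y=0. PCs: A@1 B@0 C@1
Step 3: thread B executes B1 (y = y - 2). Shared: x=2 y=-2. PCs: A@1 B@1 C@1
Step 4: thread C executes C2 (x = x + 3). Shared: x=5 y=-2. PCs: A@1 B@1 C@2
Step 5: thread C executes C3 (y = 5). Shared: x=5 y=5. PCs: A@1 B@1 C@3
Step 6: thread B executes B2 (y = x). Shared: x=5 y=5. PCs: A@1 B@2 C@3
Step 7: thread A executes A2 (x = x - 1). Shared: x=4 y=5. PCs: A@2 B@2 C@3
Step 8: thread B executes B3 (x = x * 3). Shared: x=12 y=5. PCs: A@2 B@3 C@3
Step 9: thread A executes A3 (x = 7). Shared: x=7 y=5. PCs: A@3 B@3 C@3

Answer: x=7 y=5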